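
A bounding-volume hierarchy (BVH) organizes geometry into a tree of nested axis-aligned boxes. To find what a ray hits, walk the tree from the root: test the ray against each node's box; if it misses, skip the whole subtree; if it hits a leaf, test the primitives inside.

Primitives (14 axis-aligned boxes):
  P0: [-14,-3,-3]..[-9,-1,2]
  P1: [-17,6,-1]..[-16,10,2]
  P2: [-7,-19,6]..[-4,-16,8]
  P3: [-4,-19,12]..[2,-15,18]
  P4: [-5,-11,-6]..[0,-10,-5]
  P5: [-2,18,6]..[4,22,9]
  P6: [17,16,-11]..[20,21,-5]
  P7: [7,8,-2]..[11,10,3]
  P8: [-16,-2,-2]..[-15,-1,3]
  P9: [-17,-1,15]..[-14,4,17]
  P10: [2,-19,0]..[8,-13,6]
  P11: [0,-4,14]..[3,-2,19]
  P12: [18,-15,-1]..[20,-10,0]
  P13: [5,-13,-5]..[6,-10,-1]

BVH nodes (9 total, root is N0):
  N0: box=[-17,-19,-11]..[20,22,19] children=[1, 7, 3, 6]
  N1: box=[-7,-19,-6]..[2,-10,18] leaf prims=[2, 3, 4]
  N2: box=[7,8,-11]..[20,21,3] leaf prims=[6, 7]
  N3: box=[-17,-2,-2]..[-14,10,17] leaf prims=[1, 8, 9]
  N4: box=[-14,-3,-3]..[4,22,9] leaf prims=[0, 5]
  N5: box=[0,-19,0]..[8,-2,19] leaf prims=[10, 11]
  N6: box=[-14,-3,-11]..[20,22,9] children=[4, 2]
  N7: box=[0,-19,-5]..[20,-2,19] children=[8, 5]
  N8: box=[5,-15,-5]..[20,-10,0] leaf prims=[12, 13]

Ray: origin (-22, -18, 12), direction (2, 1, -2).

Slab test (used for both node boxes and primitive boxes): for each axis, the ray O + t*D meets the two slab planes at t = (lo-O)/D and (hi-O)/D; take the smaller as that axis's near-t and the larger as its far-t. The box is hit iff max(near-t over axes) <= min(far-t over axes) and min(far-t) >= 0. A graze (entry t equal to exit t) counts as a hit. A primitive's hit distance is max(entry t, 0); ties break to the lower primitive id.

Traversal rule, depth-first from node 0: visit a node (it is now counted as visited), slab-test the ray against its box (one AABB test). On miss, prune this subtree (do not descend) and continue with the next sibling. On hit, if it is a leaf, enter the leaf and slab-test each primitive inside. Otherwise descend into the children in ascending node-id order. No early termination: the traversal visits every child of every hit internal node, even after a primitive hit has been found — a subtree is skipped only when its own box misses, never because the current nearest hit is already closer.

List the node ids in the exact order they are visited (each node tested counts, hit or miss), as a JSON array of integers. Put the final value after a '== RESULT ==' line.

Traverse from the root:
N0 x:[5/2,21] y:[-1,40] z:[-7/2,23/2] -> hit [5/2,23/2], descend [1, 3, 6, 7]
  N1 x:[15/2,12] y:[-1,8] z:[-3,9] -> hit [15/2,8] leaf, test {P2(miss), P3(miss), P4(miss)}
  N3 x:[5/2,4] y:[16,28] z:[-5/2,7] -> miss, prune
  N6 x:[4,21] y:[15,40] z:[3/2,23/2] -> miss, prune
  N7 x:[11,21] y:[-1,16] z:[-7/2,17/2] -> miss, prune

Visited [0, 1, 3, 6, 7]. Tests: 5 box, 1 leaf. Nearest: miss.

== RESULT ==
[0, 1, 3, 6, 7]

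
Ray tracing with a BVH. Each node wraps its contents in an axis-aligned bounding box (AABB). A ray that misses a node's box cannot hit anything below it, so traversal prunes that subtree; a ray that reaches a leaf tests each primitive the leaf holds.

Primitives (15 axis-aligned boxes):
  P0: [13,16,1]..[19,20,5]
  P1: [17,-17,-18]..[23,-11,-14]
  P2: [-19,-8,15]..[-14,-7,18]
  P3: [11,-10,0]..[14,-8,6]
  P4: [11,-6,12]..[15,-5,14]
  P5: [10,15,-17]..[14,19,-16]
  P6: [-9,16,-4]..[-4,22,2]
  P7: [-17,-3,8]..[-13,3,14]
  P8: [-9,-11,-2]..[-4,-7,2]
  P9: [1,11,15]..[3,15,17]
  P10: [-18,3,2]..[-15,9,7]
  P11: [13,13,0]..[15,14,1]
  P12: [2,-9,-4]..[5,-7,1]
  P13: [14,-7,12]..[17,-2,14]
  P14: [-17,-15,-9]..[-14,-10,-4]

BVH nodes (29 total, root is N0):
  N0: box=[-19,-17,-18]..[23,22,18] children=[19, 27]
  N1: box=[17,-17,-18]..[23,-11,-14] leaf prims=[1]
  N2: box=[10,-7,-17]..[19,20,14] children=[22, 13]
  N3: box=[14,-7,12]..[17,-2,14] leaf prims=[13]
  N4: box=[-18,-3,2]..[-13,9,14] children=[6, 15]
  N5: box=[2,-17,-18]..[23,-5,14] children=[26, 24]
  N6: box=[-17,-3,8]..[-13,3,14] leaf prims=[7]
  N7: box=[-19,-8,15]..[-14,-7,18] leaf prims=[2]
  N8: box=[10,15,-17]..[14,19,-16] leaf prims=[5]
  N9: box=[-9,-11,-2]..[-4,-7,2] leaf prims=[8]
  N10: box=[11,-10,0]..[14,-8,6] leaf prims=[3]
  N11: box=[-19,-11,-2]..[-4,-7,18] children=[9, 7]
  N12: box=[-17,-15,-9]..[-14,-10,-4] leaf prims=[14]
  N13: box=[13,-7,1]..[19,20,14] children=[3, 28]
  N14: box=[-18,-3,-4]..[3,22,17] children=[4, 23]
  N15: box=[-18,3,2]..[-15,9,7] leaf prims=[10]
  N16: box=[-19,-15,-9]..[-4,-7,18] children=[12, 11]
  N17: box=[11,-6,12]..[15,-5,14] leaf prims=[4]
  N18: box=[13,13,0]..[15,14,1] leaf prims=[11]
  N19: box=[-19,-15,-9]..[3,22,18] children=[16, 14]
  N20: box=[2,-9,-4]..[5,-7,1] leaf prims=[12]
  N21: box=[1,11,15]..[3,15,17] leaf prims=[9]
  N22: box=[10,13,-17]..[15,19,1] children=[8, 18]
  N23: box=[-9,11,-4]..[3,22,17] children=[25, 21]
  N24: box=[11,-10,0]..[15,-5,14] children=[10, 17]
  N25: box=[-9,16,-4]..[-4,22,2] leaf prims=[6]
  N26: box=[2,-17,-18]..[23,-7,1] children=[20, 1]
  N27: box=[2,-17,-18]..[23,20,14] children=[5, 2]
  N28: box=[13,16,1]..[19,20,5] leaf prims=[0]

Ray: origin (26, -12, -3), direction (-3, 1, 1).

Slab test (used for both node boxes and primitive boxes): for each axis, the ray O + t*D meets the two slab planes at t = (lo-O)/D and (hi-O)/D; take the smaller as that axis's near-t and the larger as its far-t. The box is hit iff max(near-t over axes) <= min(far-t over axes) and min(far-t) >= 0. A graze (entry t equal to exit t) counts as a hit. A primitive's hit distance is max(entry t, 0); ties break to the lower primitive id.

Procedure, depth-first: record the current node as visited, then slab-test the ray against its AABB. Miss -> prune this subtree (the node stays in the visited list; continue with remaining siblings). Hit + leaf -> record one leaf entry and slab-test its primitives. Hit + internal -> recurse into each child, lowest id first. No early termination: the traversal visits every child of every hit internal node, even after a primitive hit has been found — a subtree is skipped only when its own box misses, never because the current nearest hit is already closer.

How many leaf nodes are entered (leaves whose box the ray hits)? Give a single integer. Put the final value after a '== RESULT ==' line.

Walk:
N0 x:[1,15] y:[-5,34] z:[-15,21] -> hit [1,15], descend [19, 27]
  N19 x:[23/3,15] y:[-3,34] z:[-6,21] -> hit [23/3,15], descend [14, 16]
    N14 x:[23/3,44/3] y:[9,34] z:[-1,20] -> hit [9,44/3], descend [4, 23]
      N4 x:[13,44/3] y:[9,21] z:[5,17] -> hit [13,44/3], descend [6, 15]
        N6 x:[13,43/3] y:[9,15] z:[11,17] -> hit [13,43/3] leaf, test {P7@t=13}
        N15 x:[41/3,44/3] y:[15,21] z:[5,10] -> miss, prune
      N23 x:[23/3,35/3] y:[23,34] z:[-1,20] -> miss, prune
    N16 x:[10,15] y:[-3,5] z:[-6,21] -> miss, prune
  N27 x:[1,8] y:[-5,32] z:[-15,17] -> hit [1,8], descend [2, 5]
    N2 x:[7/3,16/3] y:[5,32] z:[-14,17] -> hit [5,16/3], descend [13, 22]
      N13 x:[7/3,13/3] y:[5,32] z:[4,17] -> miss, prune
      N22 x:[11/3,16/3] y:[25,31] z:[-14,4] -> miss, prune
    N5 x:[1,8] y:[-5,7] z:[-15,17] -> hit [1,7], descend [24, 26]
      N24 x:[11/3,5] y:[2,7] z:[3,17] -> hit [11/3,5], descend [10, 17]
        N10 x:[4,5] y:[2,4] z:[3,9] -> hit [4,4] leaf, test {P3@t=4}
        N17 x:[11/3,5] y:[6,7] z:[15,17] -> miss, prune
      N26 x:[1,8] y:[-5,5] z:[-15,4] -> hit [1,4], descend [1, 20]
        N1 x:[1,3] y:[-5,1] z:[-15,-11] -> miss, prune
        N20 x:[7,8] y:[3,5] z:[-1,4] -> miss, prune

Summary -> nodes [0, 19, 14, 4, 6, 15, 23, 16, 27, 2, 13, 22, 5, 24, 10, 17, 26, 1, 20]; box-tests=19; leaf-entries=2; first=P3

== RESULT ==
2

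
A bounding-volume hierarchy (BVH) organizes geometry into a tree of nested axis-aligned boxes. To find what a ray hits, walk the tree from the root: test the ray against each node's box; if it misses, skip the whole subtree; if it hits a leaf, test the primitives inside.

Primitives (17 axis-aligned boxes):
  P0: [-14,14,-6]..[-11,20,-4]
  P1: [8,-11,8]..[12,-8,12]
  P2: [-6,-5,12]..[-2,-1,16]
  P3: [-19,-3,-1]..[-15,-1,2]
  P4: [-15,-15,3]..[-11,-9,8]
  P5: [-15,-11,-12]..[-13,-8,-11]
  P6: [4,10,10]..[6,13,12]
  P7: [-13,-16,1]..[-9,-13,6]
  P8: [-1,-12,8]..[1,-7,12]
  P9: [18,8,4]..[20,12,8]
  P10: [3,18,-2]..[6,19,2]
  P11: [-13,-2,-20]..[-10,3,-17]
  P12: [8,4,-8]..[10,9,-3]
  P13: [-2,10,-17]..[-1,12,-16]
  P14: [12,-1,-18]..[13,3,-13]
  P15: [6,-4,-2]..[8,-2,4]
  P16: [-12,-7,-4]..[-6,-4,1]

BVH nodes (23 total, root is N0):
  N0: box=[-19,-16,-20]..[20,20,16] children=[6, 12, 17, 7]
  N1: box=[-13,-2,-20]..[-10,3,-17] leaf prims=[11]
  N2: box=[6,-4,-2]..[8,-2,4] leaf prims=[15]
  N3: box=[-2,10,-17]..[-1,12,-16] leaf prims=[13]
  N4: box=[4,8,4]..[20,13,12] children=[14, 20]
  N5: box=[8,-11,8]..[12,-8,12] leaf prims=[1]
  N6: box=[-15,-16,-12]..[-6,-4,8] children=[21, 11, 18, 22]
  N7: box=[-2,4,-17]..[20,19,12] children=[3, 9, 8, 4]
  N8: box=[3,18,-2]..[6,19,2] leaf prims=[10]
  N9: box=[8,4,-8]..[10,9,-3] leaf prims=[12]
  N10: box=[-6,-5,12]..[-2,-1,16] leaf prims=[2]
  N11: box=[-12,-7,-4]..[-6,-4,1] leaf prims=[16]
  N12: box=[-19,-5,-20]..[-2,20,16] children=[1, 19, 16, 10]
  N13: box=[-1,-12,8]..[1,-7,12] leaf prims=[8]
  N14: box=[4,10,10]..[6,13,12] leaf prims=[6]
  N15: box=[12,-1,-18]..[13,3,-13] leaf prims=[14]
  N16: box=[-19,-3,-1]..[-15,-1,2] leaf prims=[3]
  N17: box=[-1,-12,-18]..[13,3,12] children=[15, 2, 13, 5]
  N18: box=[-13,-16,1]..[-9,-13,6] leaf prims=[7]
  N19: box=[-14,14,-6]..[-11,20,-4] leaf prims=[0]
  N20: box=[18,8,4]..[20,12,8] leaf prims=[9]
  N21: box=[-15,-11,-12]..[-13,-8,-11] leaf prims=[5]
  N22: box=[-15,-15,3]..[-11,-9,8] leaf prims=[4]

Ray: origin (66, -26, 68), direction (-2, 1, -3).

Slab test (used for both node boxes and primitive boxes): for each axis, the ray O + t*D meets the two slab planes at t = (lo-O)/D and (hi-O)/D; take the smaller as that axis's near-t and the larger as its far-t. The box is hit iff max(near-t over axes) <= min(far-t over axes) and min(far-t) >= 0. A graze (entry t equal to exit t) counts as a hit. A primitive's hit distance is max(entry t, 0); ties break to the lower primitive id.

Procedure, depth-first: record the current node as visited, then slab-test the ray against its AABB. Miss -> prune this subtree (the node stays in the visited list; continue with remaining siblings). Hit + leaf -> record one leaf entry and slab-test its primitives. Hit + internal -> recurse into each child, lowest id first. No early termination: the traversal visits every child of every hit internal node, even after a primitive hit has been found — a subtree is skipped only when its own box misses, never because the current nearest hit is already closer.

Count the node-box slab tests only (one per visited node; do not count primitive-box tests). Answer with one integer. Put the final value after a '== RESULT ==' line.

Trace the traversal:
N0 x:[23,85/2] y:[10,46] z:[52/3,88/3] -> hit [23,88/3], descend [6, 7, 12, 17]
  N6 x:[36,81/2] y:[10,22] z:[20,80/3] -> miss, prune
  N7 x:[23,34] y:[30,45] z:[56/3,85/3] -> miss, prune
  N12 x:[34,85/2] y:[21,46] z:[52/3,88/3] -> miss, prune
  N17 x:[53/2,67/2] y:[14,29] z:[56/3,86/3] -> hit [53/2,86/3], descend [2, 5, 13, 15]
    N2 x:[29,30] y:[22,24] z:[64/3,70/3] -> miss, prune
    N5 x:[27,29] y:[15,18] z:[56/3,20] -> miss, prune
    N13 x:[65/2,67/2] y:[14,19] z:[56/3,20] -> miss, prune
    N15 x:[53/2,27] y:[25,29] z:[27,86/3] -> hit [27,27] leaf, test {P14@t=27}

Visited [0, 6, 7, 12, 17, 2, 5, 13, 15]. Tests: 9 box, 1 leaf. Nearest: P14.

== RESULT ==
9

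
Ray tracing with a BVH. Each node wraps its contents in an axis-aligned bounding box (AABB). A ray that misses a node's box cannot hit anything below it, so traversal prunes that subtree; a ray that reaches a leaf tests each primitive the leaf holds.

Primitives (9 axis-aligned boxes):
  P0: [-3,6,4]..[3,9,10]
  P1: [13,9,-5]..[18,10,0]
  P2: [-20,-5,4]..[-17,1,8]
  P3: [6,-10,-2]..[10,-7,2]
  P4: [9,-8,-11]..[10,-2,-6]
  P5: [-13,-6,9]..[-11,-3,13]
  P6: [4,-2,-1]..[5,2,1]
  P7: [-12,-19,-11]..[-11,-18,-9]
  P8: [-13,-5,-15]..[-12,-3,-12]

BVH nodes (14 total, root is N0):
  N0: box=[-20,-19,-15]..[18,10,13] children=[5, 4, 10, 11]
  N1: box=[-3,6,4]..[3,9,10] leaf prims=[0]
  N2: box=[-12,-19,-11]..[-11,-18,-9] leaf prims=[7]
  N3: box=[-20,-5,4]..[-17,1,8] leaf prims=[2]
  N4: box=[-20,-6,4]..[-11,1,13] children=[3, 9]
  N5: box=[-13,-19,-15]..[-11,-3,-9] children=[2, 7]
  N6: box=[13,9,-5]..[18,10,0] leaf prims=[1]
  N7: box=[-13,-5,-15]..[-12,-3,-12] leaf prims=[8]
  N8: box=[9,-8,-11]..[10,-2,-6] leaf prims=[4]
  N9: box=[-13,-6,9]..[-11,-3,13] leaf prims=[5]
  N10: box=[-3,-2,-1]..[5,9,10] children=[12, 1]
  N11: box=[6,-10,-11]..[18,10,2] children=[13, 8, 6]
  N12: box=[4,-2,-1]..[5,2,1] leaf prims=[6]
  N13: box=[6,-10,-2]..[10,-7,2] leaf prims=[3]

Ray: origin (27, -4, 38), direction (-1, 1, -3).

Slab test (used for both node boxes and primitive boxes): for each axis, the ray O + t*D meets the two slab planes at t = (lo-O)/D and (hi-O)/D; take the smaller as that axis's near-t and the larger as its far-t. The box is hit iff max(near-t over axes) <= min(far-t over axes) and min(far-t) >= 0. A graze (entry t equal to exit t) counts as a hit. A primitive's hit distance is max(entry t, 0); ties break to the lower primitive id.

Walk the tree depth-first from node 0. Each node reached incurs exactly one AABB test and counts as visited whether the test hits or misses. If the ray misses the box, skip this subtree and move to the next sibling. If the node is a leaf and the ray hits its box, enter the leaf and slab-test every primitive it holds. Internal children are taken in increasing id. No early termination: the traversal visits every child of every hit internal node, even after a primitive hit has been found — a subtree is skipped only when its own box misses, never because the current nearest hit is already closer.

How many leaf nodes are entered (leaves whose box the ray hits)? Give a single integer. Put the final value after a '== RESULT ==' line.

Traverse from the root:
N0 x:[9,47] y:[-15,14] z:[25/3,53/3] -> hit [9,14], descend [4, 5, 10, 11]
  N4 x:[38,47] y:[-2,5] z:[25/3,34/3] -> miss, prune
  N5 x:[38,40] y:[-15,1] z:[47/3,53/3] -> miss, prune
  N10 x:[22,30] y:[2,13] z:[28/3,13] -> miss, prune
  N11 x:[9,21] y:[-6,14] z:[12,49/3] -> hit [12,14], descend [6, 8, 13]
    N6 x:[9,14] y:[13,14] z:[38/3,43/3] -> hit [13,14] leaf, test {P1@t=13}
    N8 x:[17,18] y:[-4,2] z:[44/3,49/3] -> miss, prune
    N13 x:[17,21] y:[-6,-3] z:[12,40/3] -> miss, prune

order=[0, 4, 5, 10, 11, 6, 8, 13]  |boxes|=8  |leaves|=1  hit=P1

== RESULT ==
1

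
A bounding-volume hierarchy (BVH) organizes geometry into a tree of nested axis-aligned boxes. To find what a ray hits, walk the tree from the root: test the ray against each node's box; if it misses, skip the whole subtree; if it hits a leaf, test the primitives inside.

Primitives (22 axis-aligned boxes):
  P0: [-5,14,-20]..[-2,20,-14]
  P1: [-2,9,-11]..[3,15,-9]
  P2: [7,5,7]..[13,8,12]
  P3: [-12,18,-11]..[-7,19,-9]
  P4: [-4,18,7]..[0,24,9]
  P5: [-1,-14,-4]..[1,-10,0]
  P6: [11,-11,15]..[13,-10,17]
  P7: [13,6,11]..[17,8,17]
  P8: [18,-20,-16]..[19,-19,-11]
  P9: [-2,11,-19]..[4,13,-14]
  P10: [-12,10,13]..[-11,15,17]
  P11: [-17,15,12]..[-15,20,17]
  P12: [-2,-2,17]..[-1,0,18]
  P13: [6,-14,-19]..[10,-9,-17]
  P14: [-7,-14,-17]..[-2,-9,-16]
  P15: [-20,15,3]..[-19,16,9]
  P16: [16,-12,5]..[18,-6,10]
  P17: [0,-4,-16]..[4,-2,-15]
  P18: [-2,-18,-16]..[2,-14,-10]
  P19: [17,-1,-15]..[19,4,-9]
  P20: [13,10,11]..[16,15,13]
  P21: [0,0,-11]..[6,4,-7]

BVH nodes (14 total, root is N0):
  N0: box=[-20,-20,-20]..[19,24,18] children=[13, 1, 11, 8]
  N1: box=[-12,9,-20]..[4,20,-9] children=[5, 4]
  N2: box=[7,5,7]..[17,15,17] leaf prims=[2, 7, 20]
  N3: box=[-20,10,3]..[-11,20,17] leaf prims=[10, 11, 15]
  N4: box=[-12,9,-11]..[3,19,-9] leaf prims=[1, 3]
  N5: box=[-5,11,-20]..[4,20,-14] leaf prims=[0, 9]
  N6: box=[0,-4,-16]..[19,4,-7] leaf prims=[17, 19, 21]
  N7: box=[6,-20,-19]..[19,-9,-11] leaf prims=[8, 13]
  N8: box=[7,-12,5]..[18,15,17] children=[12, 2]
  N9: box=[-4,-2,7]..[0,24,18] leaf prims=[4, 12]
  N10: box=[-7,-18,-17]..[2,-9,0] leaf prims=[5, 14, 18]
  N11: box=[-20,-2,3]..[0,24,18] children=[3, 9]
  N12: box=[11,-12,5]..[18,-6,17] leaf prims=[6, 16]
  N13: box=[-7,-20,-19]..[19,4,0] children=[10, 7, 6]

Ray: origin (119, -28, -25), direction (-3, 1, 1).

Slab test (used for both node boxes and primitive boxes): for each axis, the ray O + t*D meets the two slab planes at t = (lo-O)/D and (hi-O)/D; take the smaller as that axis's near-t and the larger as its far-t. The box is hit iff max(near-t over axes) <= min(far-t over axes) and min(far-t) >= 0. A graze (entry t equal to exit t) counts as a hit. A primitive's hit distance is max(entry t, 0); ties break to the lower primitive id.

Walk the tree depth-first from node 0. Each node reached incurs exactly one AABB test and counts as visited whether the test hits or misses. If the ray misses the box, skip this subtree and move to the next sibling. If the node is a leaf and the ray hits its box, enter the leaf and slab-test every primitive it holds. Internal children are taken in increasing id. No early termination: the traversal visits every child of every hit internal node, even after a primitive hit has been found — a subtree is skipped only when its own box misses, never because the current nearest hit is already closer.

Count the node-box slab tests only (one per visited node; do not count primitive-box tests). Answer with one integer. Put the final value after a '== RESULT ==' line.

Traverse from the root:
N0 x:[100/3,139/3] y:[8,52] z:[5,43] -> hit [100/3,43], descend [1, 8, 11, 13]
  N1 x:[115/3,131/3] y:[37,48] z:[5,16] -> miss, prune
  N8 x:[101/3,112/3] y:[16,43] z:[30,42] -> hit [101/3,112/3], descend [2, 12]
    N2 x:[34,112/3] y:[33,43] z:[32,42] -> hit [34,112/3] leaf, test {P2@t=106/3, P7(miss), P20(miss)}
    N12 x:[101/3,36] y:[16,22] z:[30,42] -> miss, prune
  N11 x:[119/3,139/3] y:[26,52] z:[28,43] -> hit [119/3,43], descend [3, 9]
    N3 x:[130/3,139/3] y:[38,48] z:[28,42] -> miss, prune
    N9 x:[119/3,41] y:[26,52] z:[32,43] -> hit [119/3,41] leaf, test {P4(miss), P12(miss)}
  N13 x:[100/3,42] y:[8,32] z:[6,25] -> miss, prune

9 AABB tests over nodes [0, 1, 8, 2, 12, 11, 3, 9, 13]; 2 leaves entered; closest P2.

== RESULT ==
9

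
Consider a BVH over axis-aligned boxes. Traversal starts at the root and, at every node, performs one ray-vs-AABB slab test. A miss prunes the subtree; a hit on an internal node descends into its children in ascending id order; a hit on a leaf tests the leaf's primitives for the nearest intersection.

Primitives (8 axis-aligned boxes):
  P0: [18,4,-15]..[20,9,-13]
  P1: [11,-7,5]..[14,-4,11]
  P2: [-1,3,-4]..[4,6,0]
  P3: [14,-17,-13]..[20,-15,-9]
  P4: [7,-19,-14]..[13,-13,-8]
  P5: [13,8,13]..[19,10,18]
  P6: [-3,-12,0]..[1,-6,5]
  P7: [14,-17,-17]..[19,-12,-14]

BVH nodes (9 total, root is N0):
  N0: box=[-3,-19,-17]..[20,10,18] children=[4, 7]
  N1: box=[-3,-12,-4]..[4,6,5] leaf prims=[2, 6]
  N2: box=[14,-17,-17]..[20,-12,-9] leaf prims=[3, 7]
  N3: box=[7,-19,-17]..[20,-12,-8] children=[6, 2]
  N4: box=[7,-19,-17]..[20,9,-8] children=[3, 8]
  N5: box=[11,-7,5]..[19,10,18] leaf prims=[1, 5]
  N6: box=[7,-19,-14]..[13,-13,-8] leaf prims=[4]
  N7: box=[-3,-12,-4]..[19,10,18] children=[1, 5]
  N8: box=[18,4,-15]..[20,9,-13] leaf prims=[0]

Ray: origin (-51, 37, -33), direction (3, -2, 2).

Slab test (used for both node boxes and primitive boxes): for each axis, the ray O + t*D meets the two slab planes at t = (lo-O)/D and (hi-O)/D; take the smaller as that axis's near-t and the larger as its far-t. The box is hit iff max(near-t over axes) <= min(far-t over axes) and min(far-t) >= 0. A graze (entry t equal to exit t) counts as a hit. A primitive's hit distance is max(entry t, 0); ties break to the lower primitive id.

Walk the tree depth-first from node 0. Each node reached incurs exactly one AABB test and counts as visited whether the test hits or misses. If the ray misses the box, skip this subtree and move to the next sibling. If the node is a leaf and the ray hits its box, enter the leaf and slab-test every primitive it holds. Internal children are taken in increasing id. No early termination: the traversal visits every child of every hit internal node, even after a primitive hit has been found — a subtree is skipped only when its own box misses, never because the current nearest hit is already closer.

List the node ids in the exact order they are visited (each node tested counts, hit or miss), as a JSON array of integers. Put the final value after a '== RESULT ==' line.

Trace the traversal:
N0 x:[16,71/3] y:[27/2,28] z:[8,51/2] -> hit [16,71/3], descend [4, 7]
  N4 x:[58/3,71/3] y:[14,28] z:[8,25/2] -> miss, prune
  N7 x:[16,70/3] y:[27/2,49/2] z:[29/2,51/2] -> hit [16,70/3], descend [1, 5]
    N1 x:[16,55/3] y:[31/2,49/2] z:[29/2,19] -> hit [16,55/3] leaf, test {P2(miss), P6(miss)}
    N5 x:[62/3,70/3] y:[27/2,22] z:[19,51/2] -> hit [62/3,22] leaf, test {P1@t=62/3, P5(miss)}

Visited [0, 4, 7, 1, 5]. Tests: 5 box, 2 leaf. Nearest: P1.

== RESULT ==
[0, 4, 7, 1, 5]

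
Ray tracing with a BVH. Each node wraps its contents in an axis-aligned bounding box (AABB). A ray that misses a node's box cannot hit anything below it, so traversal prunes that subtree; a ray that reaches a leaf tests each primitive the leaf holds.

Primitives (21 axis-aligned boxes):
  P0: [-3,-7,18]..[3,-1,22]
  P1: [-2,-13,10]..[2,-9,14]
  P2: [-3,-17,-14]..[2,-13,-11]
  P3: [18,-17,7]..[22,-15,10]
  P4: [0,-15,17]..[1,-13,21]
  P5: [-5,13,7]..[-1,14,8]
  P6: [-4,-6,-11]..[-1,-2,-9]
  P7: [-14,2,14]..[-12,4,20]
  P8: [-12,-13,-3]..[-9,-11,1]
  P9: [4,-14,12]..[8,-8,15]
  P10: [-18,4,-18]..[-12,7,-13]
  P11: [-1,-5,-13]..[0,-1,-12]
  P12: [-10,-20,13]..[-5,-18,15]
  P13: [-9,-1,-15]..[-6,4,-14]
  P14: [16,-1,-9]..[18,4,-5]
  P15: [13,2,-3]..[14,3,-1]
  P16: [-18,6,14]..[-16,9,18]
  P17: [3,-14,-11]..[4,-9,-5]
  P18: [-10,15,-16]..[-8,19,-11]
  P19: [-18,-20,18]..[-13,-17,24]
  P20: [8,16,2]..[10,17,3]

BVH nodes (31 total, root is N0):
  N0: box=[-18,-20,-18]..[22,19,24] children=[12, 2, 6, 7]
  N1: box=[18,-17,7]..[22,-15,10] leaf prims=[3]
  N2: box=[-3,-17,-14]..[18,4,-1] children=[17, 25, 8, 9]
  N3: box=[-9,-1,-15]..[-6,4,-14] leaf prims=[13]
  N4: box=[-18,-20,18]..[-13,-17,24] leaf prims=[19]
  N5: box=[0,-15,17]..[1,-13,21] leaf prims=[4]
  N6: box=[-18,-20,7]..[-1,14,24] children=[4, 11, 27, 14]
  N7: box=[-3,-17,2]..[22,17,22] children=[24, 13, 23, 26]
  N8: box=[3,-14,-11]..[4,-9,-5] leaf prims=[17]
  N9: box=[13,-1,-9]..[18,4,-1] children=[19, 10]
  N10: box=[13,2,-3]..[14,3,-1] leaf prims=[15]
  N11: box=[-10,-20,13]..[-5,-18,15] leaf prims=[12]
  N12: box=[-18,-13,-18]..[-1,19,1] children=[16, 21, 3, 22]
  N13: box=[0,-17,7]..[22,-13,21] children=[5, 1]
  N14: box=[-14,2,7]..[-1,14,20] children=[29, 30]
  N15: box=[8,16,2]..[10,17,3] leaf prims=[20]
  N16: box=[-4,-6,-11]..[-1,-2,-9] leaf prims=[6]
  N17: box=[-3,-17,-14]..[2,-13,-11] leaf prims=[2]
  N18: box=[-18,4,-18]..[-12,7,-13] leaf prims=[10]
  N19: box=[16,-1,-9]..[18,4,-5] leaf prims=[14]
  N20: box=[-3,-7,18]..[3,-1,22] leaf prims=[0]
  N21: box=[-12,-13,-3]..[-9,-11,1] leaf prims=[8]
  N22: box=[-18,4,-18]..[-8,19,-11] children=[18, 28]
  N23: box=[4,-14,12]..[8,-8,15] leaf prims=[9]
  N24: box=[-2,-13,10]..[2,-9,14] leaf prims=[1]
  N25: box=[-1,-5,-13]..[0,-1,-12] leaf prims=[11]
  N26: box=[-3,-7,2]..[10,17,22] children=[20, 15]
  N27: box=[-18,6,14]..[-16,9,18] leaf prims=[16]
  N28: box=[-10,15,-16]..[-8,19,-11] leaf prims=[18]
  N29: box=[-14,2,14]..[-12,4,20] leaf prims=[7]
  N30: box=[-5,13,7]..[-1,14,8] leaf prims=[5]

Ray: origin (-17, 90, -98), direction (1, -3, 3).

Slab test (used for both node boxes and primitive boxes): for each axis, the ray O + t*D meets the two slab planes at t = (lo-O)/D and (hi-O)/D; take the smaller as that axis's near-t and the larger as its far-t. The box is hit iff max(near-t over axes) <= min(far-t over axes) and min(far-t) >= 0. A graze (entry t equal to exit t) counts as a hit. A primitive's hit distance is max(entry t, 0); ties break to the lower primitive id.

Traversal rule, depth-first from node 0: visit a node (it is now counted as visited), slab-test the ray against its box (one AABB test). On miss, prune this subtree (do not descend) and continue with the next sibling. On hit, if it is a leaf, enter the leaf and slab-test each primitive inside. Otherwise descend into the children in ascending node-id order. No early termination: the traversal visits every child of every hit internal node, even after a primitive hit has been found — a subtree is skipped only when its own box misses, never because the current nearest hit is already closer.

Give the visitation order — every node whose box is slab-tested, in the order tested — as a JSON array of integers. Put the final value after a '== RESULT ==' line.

Walk:
N0 x:[-1,39] y:[71/3,110/3] z:[80/3,122/3] -> hit [80/3,110/3], descend [2, 6, 7, 12]
  N2 x:[14,35] y:[86/3,107/3] z:[28,97/3] -> hit [86/3,97/3], descend [8, 9, 17, 25]
    N8 x:[20,21] y:[33,104/3] z:[29,31] -> miss, prune
    N9 x:[30,35] y:[86/3,91/3] z:[89/3,97/3] -> hit [30,91/3], descend [10, 19]
      N10 x:[30,31] y:[29,88/3] z:[95/3,97/3] -> miss, prune
      N19 x:[33,35] y:[86/3,91/3] z:[89/3,31] -> miss, prune
    N17 x:[14,19] y:[103/3,107/3] z:[28,29] -> miss, prune
    N25 x:[16,17] y:[91/3,95/3] z:[85/3,86/3] -> miss, prune
  N6 x:[-1,16] y:[76/3,110/3] z:[35,122/3] -> miss, prune
  N7 x:[14,39] y:[73/3,107/3] z:[100/3,40] -> hit [100/3,107/3], descend [13, 23, 24, 26]
    N13 x:[17,39] y:[103/3,107/3] z:[35,119/3] -> hit [35,107/3], descend [1, 5]
      N1 x:[35,39] y:[35,107/3] z:[35,36] -> hit [35,107/3] leaf, test {P3@t=35}
      N5 x:[17,18] y:[103/3,35] z:[115/3,119/3] -> miss, prune
    N23 x:[21,25] y:[98/3,104/3] z:[110/3,113/3] -> miss, prune
    N24 x:[15,19] y:[33,103/3] z:[36,112/3] -> miss, prune
    N26 x:[14,27] y:[73/3,97/3] z:[100/3,40] -> miss, prune
  N12 x:[-1,16] y:[71/3,103/3] z:[80/3,33] -> miss, prune

17 AABB tests over nodes [0, 2, 8, 9, 10, 19, 17, 25, 6, 7, 13, 1, 5, 23, 24, 26, 12]; 1 leaf entered; closest P3.

== RESULT ==
[0, 2, 8, 9, 10, 19, 17, 25, 6, 7, 13, 1, 5, 23, 24, 26, 12]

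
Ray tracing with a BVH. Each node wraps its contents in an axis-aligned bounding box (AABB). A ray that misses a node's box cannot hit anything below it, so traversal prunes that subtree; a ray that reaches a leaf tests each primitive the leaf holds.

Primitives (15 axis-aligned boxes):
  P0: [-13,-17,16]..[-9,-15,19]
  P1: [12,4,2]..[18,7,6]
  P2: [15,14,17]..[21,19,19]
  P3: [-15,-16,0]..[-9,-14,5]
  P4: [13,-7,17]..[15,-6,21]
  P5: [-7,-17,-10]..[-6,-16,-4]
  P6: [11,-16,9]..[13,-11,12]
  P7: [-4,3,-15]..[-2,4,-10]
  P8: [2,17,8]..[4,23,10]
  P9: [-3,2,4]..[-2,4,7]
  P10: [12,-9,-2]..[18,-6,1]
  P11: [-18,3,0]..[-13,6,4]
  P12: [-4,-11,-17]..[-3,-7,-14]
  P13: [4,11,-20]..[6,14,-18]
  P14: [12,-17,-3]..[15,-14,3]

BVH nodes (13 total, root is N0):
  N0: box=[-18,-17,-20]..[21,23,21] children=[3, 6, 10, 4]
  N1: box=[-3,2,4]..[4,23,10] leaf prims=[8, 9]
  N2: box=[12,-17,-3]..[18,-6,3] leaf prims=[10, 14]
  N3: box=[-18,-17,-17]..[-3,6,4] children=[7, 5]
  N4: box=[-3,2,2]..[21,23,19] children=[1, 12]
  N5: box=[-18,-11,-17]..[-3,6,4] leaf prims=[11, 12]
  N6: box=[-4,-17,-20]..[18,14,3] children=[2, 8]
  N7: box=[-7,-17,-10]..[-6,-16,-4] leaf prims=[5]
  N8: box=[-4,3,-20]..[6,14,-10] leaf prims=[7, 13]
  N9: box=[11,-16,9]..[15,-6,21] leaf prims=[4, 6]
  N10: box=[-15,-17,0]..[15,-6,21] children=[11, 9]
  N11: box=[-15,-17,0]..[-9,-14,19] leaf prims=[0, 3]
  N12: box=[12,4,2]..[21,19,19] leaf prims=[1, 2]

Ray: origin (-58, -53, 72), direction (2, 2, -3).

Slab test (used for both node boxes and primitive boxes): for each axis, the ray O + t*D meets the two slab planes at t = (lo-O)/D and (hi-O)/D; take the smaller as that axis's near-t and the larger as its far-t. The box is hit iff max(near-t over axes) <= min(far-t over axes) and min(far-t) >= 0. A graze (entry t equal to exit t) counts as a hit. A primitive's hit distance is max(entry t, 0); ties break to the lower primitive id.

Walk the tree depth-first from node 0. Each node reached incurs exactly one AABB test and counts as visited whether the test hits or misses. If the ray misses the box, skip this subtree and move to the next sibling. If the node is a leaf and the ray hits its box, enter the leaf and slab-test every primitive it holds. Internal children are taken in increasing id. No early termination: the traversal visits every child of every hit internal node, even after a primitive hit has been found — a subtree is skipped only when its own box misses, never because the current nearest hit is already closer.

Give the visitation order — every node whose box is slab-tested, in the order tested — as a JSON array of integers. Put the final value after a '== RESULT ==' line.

Traverse from the root:
N0 x:[20,79/2] y:[18,38] z:[17,92/3] -> hit [20,92/3], descend [3, 4, 6, 10]
  N3 x:[20,55/2] y:[18,59/2] z:[68/3,89/3] -> hit [68/3,55/2], descend [5, 7]
    N5 x:[20,55/2] y:[21,59/2] z:[68/3,89/3] -> hit [68/3,55/2] leaf, test {P11(miss), P12(miss)}
    N7 x:[51/2,26] y:[18,37/2] z:[76/3,82/3] -> miss, prune
  N4 x:[55/2,79/2] y:[55/2,38] z:[53/3,70/3] -> miss, prune
  N6 x:[27,38] y:[18,67/2] z:[23,92/3] -> hit [27,92/3], descend [2, 8]
    N2 x:[35,38] y:[18,47/2] z:[23,25] -> miss, prune
    N8 x:[27,32] y:[28,67/2] z:[82/3,92/3] -> hit [28,92/3] leaf, test {P7@t=28, P13(miss)}
  N10 x:[43/2,73/2] y:[18,47/2] z:[17,24] -> hit [43/2,47/2], descend [9, 11]
    N9 x:[69/2,73/2] y:[37/2,47/2] z:[17,21] -> miss, prune
    N11 x:[43/2,49/2] y:[18,39/2] z:[53/3,24] -> miss, prune

Summary -> nodes [0, 3, 5, 7, 4, 6, 2, 8, 10, 9, 11]; box-tests=11; leaf-entries=2; first=P7

== RESULT ==
[0, 3, 5, 7, 4, 6, 2, 8, 10, 9, 11]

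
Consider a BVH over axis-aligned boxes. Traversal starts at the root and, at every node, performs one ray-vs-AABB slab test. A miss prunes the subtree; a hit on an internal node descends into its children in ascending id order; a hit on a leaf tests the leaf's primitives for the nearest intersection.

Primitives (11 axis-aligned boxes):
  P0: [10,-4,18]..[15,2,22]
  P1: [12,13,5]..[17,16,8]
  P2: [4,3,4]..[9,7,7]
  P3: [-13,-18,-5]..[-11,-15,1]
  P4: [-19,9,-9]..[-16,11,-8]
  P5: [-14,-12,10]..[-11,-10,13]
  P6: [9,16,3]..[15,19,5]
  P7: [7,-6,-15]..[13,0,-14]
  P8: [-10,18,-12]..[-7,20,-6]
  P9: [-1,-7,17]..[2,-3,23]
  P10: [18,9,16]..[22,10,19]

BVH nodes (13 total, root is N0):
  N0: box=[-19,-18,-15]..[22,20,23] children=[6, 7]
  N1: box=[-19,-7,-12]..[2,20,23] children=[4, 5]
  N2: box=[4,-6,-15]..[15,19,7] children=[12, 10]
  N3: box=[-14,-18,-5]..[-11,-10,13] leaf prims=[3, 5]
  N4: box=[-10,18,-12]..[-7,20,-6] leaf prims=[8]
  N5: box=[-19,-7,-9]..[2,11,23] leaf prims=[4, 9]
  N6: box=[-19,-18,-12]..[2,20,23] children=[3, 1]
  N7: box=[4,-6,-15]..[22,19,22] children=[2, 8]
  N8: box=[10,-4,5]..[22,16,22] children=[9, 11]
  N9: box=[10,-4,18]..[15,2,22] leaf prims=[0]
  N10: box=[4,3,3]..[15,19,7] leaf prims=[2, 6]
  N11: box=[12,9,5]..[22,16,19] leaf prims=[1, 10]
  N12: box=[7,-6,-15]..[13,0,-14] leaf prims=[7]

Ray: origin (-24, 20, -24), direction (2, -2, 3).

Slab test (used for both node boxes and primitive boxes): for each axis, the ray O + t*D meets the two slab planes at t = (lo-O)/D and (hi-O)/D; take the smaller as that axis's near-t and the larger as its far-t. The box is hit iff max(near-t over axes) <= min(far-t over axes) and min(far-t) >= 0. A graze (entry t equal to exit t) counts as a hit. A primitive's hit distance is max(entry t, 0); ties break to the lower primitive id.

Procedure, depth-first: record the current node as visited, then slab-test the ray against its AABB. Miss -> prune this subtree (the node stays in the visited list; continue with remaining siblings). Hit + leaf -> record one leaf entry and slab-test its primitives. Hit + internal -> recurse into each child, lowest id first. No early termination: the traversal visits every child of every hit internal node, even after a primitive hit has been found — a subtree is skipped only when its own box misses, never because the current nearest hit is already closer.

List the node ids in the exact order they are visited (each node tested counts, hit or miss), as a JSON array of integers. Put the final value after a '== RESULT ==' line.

Traverse from the root:
N0 x:[5/2,23] y:[0,19] z:[3,47/3] -> hit [3,47/3], descend [6, 7]
  N6 x:[5/2,13] y:[0,19] z:[4,47/3] -> hit [4,13], descend [1, 3]
    N1 x:[5/2,13] y:[0,27/2] z:[4,47/3] -> hit [4,13], descend [4, 5]
      N4 x:[7,17/2] y:[0,1] z:[4,6] -> miss, prune
      N5 x:[5/2,13] y:[9/2,27/2] z:[5,47/3] -> hit [5,13] leaf, test {P4(miss), P9(miss)}
    N3 x:[5,13/2] y:[15,19] z:[19/3,37/3] -> miss, prune
  N7 x:[14,23] y:[1/2,13] z:[3,46/3] -> miss, prune

7 AABB tests over nodes [0, 6, 1, 4, 5, 3, 7]; 1 leaf entered; closest miss.

== RESULT ==
[0, 6, 1, 4, 5, 3, 7]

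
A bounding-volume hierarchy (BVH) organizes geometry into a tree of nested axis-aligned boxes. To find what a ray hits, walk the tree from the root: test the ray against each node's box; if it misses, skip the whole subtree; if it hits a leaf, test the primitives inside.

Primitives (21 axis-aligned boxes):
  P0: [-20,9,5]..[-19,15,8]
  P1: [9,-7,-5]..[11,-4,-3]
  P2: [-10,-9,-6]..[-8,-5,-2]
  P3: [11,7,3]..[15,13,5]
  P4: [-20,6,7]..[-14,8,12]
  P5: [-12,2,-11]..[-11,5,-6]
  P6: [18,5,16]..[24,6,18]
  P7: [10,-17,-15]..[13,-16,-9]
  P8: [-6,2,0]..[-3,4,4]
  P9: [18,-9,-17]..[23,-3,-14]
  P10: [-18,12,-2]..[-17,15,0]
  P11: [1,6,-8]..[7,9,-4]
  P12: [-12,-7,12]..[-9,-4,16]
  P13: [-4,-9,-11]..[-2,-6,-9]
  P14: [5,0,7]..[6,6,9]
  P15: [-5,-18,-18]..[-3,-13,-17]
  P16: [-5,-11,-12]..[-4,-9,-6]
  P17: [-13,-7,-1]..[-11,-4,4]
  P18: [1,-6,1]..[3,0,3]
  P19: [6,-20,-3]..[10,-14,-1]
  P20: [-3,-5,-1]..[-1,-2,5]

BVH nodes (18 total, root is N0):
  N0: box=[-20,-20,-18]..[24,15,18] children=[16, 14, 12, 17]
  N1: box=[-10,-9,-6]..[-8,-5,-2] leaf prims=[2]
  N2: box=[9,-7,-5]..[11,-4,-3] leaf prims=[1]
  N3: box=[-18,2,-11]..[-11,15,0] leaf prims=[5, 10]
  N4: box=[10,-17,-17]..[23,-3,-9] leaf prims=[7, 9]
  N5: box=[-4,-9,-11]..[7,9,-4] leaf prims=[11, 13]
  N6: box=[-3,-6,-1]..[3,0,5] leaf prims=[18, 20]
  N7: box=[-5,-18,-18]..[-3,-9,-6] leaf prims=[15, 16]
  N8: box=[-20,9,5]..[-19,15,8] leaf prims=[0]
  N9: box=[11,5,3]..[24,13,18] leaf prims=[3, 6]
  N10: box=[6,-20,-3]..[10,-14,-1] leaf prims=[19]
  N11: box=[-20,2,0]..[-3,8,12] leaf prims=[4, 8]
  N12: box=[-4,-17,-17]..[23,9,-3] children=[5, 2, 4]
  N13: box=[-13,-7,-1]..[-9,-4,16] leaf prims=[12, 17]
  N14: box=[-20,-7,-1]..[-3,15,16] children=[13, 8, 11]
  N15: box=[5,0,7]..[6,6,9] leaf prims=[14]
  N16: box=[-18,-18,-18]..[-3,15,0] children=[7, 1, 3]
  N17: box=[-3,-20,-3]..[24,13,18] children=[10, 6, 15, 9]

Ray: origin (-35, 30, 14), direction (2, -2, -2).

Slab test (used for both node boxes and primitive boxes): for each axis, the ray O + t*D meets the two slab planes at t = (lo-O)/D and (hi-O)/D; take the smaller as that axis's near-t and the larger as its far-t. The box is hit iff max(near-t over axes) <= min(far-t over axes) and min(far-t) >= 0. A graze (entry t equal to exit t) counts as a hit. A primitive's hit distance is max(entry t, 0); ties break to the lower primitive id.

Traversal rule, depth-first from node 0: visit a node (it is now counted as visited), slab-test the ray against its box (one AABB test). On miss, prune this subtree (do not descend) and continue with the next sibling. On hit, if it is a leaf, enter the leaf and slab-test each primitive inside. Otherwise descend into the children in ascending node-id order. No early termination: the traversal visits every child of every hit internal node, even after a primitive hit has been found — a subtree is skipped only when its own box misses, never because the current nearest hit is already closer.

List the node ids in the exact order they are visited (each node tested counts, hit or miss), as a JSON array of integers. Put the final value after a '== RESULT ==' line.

Traverse from the root:
N0 x:[15/2,59/2] y:[15/2,25] z:[-2,16] -> hit [15/2,16], descend [12, 14, 16, 17]
  N12 x:[31/2,29] y:[21/2,47/2] z:[17/2,31/2] -> hit [31/2,31/2], descend [2, 4, 5]
    N2 x:[22,23] y:[17,37/2] z:[17/2,19/2] -> miss, prune
    N4 x:[45/2,29] y:[33/2,47/2] z:[23/2,31/2] -> miss, prune
    N5 x:[31/2,21] y:[21/2,39/2] z:[9,25/2] -> miss, prune
  N14 x:[15/2,16] y:[15/2,37/2] z:[-1,15/2] -> hit [15/2,15/2], descend [8, 11, 13]
    N8 x:[15/2,8] y:[15/2,21/2] z:[3,9/2] -> miss, prune
    N11 x:[15/2,16] y:[11,14] z:[1,7] -> miss, prune
    N13 x:[11,13] y:[17,37/2] z:[-1,15/2] -> miss, prune
  N16 x:[17/2,16] y:[15/2,24] z:[7,16] -> hit [17/2,16], descend [1, 3, 7]
    N1 x:[25/2,27/2] y:[35/2,39/2] z:[8,10] -> miss, prune
    N3 x:[17/2,12] y:[15/2,14] z:[7,25/2] -> hit [17/2,12] leaf, test {P5(miss), P10(miss)}
    N7 x:[15,16] y:[39/2,24] z:[10,16] -> miss, prune
  N17 x:[16,59/2] y:[17/2,25] z:[-2,17/2] -> miss, prune

Summary -> nodes [0, 12, 2, 4, 5, 14, 8, 11, 13, 16, 1, 3, 7, 17]; box-tests=14; leaf-entries=1; first=miss

== RESULT ==
[0, 12, 2, 4, 5, 14, 8, 11, 13, 16, 1, 3, 7, 17]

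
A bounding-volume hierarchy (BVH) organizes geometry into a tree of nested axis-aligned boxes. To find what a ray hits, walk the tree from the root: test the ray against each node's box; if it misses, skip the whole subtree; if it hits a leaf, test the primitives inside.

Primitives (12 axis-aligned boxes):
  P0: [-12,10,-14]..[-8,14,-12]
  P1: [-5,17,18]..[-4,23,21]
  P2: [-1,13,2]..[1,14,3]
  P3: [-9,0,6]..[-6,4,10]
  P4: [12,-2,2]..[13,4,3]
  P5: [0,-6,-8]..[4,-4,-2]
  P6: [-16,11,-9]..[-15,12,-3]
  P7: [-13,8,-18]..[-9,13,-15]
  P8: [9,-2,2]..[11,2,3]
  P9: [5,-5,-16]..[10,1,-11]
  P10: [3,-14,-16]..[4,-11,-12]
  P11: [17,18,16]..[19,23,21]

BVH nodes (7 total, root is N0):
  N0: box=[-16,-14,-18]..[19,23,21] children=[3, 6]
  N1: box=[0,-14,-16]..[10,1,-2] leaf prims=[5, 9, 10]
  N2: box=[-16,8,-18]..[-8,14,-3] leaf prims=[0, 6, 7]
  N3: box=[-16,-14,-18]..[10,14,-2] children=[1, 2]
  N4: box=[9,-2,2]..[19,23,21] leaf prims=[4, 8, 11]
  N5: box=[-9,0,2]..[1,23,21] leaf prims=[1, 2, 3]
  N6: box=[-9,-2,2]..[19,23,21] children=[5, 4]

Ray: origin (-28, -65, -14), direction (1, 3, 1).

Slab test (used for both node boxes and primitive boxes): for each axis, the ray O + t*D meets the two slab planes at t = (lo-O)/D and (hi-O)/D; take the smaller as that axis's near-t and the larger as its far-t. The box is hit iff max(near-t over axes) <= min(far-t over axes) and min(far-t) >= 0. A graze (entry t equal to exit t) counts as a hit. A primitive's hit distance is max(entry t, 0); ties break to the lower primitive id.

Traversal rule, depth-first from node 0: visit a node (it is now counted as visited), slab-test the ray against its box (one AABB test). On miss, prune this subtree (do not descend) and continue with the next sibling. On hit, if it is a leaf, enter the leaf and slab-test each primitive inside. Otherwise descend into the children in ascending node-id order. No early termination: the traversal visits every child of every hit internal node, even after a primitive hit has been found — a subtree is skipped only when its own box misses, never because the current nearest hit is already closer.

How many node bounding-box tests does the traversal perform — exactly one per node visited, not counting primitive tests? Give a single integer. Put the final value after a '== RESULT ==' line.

Walk:
N0 x:[12,47] y:[17,88/3] z:[-4,35] -> hit [17,88/3], descend [3, 6]
  N3 x:[12,38] y:[17,79/3] z:[-4,12] -> miss, prune
  N6 x:[19,47] y:[21,88/3] z:[16,35] -> hit [21,88/3], descend [4, 5]
    N4 x:[37,47] y:[21,88/3] z:[16,35] -> miss, prune
    N5 x:[19,29] y:[65/3,88/3] z:[16,35] -> hit [65/3,29] leaf, test {P1(miss), P2(miss), P3@t=65/3}

order=[0, 3, 6, 4, 5]  |boxes|=5  |leaves|=1  hit=P3

== RESULT ==
5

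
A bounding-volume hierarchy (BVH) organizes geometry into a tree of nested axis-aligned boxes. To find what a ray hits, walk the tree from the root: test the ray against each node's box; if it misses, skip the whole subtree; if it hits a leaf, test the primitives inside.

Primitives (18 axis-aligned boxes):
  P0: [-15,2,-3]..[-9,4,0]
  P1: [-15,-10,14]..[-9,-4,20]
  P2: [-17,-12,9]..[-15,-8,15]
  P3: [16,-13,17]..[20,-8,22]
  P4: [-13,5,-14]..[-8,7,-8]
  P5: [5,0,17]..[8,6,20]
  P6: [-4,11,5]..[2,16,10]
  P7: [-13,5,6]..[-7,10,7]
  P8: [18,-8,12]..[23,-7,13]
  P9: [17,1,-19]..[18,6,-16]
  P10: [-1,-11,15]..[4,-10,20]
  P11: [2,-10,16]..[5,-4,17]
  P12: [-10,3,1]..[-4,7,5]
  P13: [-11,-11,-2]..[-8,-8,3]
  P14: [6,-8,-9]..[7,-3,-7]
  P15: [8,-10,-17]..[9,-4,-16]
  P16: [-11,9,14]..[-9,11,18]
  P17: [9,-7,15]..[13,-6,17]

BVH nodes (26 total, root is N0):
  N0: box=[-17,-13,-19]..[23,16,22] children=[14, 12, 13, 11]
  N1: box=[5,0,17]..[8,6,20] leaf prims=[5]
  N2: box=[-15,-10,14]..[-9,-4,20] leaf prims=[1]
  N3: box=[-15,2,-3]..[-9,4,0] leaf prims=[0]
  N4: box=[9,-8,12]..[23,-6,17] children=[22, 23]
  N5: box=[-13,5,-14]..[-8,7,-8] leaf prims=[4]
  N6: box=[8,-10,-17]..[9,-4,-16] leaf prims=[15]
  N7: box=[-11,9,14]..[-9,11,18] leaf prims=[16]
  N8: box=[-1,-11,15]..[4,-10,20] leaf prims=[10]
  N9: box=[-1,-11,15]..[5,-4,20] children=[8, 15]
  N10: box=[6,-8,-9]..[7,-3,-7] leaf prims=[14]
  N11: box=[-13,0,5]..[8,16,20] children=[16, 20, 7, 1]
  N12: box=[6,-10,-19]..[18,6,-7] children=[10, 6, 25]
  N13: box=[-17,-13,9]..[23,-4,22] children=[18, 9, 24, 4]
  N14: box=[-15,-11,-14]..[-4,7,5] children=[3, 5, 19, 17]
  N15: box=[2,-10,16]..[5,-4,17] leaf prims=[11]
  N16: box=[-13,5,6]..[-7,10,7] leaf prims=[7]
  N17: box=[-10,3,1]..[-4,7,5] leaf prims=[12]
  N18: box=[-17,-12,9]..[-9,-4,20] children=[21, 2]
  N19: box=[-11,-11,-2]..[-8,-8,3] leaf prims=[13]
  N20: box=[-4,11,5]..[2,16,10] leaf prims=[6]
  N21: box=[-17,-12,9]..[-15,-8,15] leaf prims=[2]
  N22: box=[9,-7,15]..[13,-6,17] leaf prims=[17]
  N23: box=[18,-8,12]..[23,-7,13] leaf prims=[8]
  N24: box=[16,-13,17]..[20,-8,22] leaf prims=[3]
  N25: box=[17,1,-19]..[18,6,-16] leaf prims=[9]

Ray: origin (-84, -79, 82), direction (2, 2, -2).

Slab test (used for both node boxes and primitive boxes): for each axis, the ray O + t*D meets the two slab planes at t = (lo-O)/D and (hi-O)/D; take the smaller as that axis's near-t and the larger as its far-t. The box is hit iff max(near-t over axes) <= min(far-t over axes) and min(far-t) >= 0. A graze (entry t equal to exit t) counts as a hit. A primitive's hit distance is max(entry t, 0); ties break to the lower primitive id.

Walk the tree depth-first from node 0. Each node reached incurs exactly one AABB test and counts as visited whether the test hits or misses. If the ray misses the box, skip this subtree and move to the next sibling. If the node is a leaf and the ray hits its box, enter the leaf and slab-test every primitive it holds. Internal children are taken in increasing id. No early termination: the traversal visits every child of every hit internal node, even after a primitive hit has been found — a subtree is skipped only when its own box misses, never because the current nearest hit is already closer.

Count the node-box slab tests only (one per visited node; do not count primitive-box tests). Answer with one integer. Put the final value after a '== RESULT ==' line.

Walk:
N0 x:[67/2,107/2] y:[33,95/2] z:[30,101/2] -> hit [67/2,95/2], descend [11, 12, 13, 14]
  N11 x:[71/2,46] y:[79/2,95/2] z:[31,77/2] -> miss, prune
  N12 x:[45,51] y:[69/2,85/2] z:[89/2,101/2] -> miss, prune
  N13 x:[67/2,107/2] y:[33,75/2] z:[30,73/2] -> hit [67/2,73/2], descend [4, 9, 18, 24]
    N4 x:[93/2,107/2] y:[71/2,73/2] z:[65/2,35] -> miss, prune
    N9 x:[83/2,89/2] y:[34,75/2] z:[31,67/2] -> miss, prune
    N18 x:[67/2,75/2] y:[67/2,75/2] z:[31,73/2] -> hit [67/2,73/2], descend [2, 21]
      N2 x:[69/2,75/2] y:[69/2,75/2] z:[31,34] -> miss, prune
      N21 x:[67/2,69/2] y:[67/2,71/2] z:[67/2,73/2] -> hit [67/2,69/2] leaf, test {P2@t=67/2}
    N24 x:[50,52] y:[33,71/2] z:[30,65/2] -> miss, prune
  N14 x:[69/2,40] y:[34,43] z:[77/2,48] -> hit [77/2,40], descend [3, 5, 17, 19]
    N3 x:[69/2,75/2] y:[81/2,83/2] z:[41,85/2] -> miss, prune
    N5 x:[71/2,38] y:[42,43] z:[45,48] -> miss, prune
    N17 x:[37,40] y:[41,43] z:[77/2,81/2] -> miss, prune
    N19 x:[73/2,38] y:[34,71/2] z:[79/2,42] -> miss, prune

15 AABB tests over nodes [0, 11, 12, 13, 4, 9, 18, 2, 21, 24, 14, 3, 5, 17, 19]; 1 leaf entered; closest P2.

== RESULT ==
15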